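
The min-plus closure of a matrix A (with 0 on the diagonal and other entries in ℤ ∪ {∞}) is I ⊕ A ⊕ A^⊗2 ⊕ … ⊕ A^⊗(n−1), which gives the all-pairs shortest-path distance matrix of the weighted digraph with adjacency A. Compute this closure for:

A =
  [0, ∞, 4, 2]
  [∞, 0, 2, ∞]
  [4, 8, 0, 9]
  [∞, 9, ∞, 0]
Closure =
  [0, 11, 4, 2]
  [6, 0, 2, 8]
  [4, 8, 0, 6]
  [15, 9, 11, 0]

This is the Floyd-Warshall all-pairs shortest-path computation. For each intermediate vertex k = 0, 1, …, 3, update dist[i][j] ← min(dist[i][j], dist[i][k] + dist[k][j]). The final matrix gives, for each (i, j), the minimum total weight of any directed path from i to j (possibly empty when i = j).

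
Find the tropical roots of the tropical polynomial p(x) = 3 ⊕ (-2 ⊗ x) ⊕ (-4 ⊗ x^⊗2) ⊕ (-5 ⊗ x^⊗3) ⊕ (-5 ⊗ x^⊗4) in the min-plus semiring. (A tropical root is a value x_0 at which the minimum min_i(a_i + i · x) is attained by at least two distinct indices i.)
Roots: {0, 1, 2, 5}

Each tropical root is a break point of the lower envelope of the lines y = a_i + i · x (there are 5 lines, with slopes 0, 1, ..., 4). Only the lines that attain the minimum somewhere contribute to roots; other lines are dominated. Here the surviving (envelope) indices are i = 4, i = 3, i = 2, i = 1, i = 0.
Intersections between consecutive envelope lines give the roots: for adjacent envelope indices i < j the intersection is x = (a_i − a_j) / (j − i). Reading off the sorted break points: {0, 1, 2, 5}.
Verification: at each break x_0, at least two indices attain the minimum of min_i(a_i + i · x_0).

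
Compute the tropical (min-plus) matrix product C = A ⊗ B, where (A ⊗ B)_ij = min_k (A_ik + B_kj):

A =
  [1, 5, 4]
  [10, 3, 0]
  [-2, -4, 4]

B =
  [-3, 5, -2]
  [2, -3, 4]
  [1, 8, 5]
A ⊗ B =
  [-2, 2, -1]
  [1, 0, 5]
  [-5, -7, -4]

Apply the min-plus product entry-by-entry:
  C[0][0] = min over k of (A[0][0] + B[0][0] = 1 + -3 = -2, A[0][1] + B[1][0] = 5 + 2 = 7, A[0][2] + B[2][0] = 4 + 1 = 5) = -2 (attained at k = 0)
  C[0][1] = min over k of (A[0][0] + B[0][1] = 1 + 5 = 6, A[0][1] + B[1][1] = 5 + -3 = 2, A[0][2] + B[2][1] = 4 + 8 = 12) = 2 (attained at k = 1)
  C[0][2] = min over k of (A[0][0] + B[0][2] = 1 + -2 = -1, A[0][1] + B[1][2] = 5 + 4 = 9, A[0][2] + B[2][2] = 4 + 5 = 9) = -1 (attained at k = 0)
  C[1][0] = min over k of (A[1][0] + B[0][0] = 10 + -3 = 7, A[1][1] + B[1][0] = 3 + 2 = 5, A[1][2] + B[2][0] = 0 + 1 = 1) = 1 (attained at k = 2)
  C[1][1] = min over k of (A[1][0] + B[0][1] = 10 + 5 = 15, A[1][1] + B[1][1] = 3 + -3 = 0, A[1][2] + B[2][1] = 0 + 8 = 8) = 0 (attained at k = 1)
  C[1][2] = min over k of (A[1][0] + B[0][2] = 10 + -2 = 8, A[1][1] + B[1][2] = 3 + 4 = 7, A[1][2] + B[2][2] = 0 + 5 = 5) = 5 (attained at k = 2)
  C[2][0] = min over k of (A[2][0] + B[0][0] = -2 + -3 = -5, A[2][1] + B[1][0] = -4 + 2 = -2, A[2][2] + B[2][0] = 4 + 1 = 5) = -5 (attained at k = 0)
  C[2][1] = min over k of (A[2][0] + B[0][1] = -2 + 5 = 3, A[2][1] + B[1][1] = -4 + -3 = -7, A[2][2] + B[2][1] = 4 + 8 = 12) = -7 (attained at k = 1)
  C[2][2] = min over k of (A[2][0] + B[0][2] = -2 + -2 = -4, A[2][1] + B[1][2] = -4 + 4 = 0, A[2][2] + B[2][2] = 4 + 5 = 9) = -4 (attained at k = 0)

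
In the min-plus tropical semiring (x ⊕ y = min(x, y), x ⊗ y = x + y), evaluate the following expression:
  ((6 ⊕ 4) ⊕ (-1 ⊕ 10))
((6 ⊕ 4) ⊕ (-1 ⊕ 10)) = -1

Expand innermost to outermost. Recall ⊕ takes the minimum of its arguments and ⊗ takes their sum. Working out the expression ((6 ⊕ 4) ⊕ (-1 ⊕ 10)) gives -1.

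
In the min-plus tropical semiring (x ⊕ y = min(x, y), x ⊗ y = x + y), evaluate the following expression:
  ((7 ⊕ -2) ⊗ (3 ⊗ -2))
((7 ⊕ -2) ⊗ (3 ⊗ -2)) = -1

Expand innermost to outermost. Recall ⊕ takes the minimum of its arguments and ⊗ takes their sum. Working out the expression ((7 ⊕ -2) ⊗ (3 ⊗ -2)) gives -1.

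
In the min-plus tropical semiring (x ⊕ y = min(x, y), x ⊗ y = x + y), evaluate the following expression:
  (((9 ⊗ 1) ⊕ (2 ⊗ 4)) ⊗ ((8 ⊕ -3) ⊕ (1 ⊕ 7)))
(((9 ⊗ 1) ⊕ (2 ⊗ 4)) ⊗ ((8 ⊕ -3) ⊕ (1 ⊕ 7))) = 3

Expand innermost to outermost. Recall ⊕ takes the minimum of its arguments and ⊗ takes their sum. Working out the expression (((9 ⊗ 1) ⊕ (2 ⊗ 4)) ⊗ ((8 ⊕ -3) ⊕ (1 ⊕ 7))) gives 3.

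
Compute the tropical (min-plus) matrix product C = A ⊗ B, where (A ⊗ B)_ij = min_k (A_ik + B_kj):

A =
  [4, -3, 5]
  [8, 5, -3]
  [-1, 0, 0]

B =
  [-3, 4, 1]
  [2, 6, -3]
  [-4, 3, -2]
A ⊗ B =
  [-1, 3, -6]
  [-7, 0, -5]
  [-4, 3, -3]

Apply the min-plus product entry-by-entry:
  C[0][0] = min over k of (A[0][0] + B[0][0] = 4 + -3 = 1, A[0][1] + B[1][0] = -3 + 2 = -1, A[0][2] + B[2][0] = 5 + -4 = 1) = -1 (attained at k = 1)
  C[0][1] = min over k of (A[0][0] + B[0][1] = 4 + 4 = 8, A[0][1] + B[1][1] = -3 + 6 = 3, A[0][2] + B[2][1] = 5 + 3 = 8) = 3 (attained at k = 1)
  C[0][2] = min over k of (A[0][0] + B[0][2] = 4 + 1 = 5, A[0][1] + B[1][2] = -3 + -3 = -6, A[0][2] + B[2][2] = 5 + -2 = 3) = -6 (attained at k = 1)
  C[1][0] = min over k of (A[1][0] + B[0][0] = 8 + -3 = 5, A[1][1] + B[1][0] = 5 + 2 = 7, A[1][2] + B[2][0] = -3 + -4 = -7) = -7 (attained at k = 2)
  C[1][1] = min over k of (A[1][0] + B[0][1] = 8 + 4 = 12, A[1][1] + B[1][1] = 5 + 6 = 11, A[1][2] + B[2][1] = -3 + 3 = 0) = 0 (attained at k = 2)
  C[1][2] = min over k of (A[1][0] + B[0][2] = 8 + 1 = 9, A[1][1] + B[1][2] = 5 + -3 = 2, A[1][2] + B[2][2] = -3 + -2 = -5) = -5 (attained at k = 2)
  C[2][0] = min over k of (A[2][0] + B[0][0] = -1 + -3 = -4, A[2][1] + B[1][0] = 0 + 2 = 2, A[2][2] + B[2][0] = 0 + -4 = -4) = -4 (attained at k = 0)
  C[2][1] = min over k of (A[2][0] + B[0][1] = -1 + 4 = 3, A[2][1] + B[1][1] = 0 + 6 = 6, A[2][2] + B[2][1] = 0 + 3 = 3) = 3 (attained at k = 0)
  C[2][2] = min over k of (A[2][0] + B[0][2] = -1 + 1 = 0, A[2][1] + B[1][2] = 0 + -3 = -3, A[2][2] + B[2][2] = 0 + -2 = -2) = -3 (attained at k = 1)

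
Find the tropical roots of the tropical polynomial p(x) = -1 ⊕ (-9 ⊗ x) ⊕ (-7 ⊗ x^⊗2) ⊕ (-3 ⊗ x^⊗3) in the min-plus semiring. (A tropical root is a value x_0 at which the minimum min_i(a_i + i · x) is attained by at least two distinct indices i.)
Roots: {-4, -2, 8}

Each tropical root is a break point of the lower envelope of the lines y = a_i + i · x (there are 4 lines, with slopes 0, 1, ..., 3). Only the lines that attain the minimum somewhere contribute to roots; other lines are dominated. Here the surviving (envelope) indices are i = 3, i = 2, i = 1, i = 0.
Intersections between consecutive envelope lines give the roots: for adjacent envelope indices i < j the intersection is x = (a_i − a_j) / (j − i). Reading off the sorted break points: {-4, -2, 8}.
Verification: at each break x_0, at least two indices attain the minimum of min_i(a_i + i · x_0).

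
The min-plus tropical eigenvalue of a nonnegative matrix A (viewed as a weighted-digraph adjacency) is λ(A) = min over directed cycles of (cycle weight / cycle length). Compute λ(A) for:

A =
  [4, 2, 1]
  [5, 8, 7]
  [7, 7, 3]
λ(A) = 3

Enumerate directed cycles and compute their means (weight / length). Sample:
  cycle 0 → 0: weight = 4, length = 1, mean = 4/1 ≈ 4.000
  cycle 1 → 1: weight = 8, length = 1, mean = 8/1 ≈ 8.000
  cycle 2 → 2: weight = 3, length = 1, mean = 3/1 ≈ 3.000
  cycle 0 → 1 → 0: weight = 7, length = 2, mean = 7/2 ≈ 3.500
  cycle 0 → 2 → 0: weight = 8, length = 2, mean = 8/2 ≈ 4.000
  cycle 1 → 0 → 1: weight = 7, length = 2, mean = 7/2 ≈ 3.500
Minimum mean = 3.000, attained e.g. along the cycle 2 → 2 with weight 3 and length 1. So λ(A) = 3/1 = 3.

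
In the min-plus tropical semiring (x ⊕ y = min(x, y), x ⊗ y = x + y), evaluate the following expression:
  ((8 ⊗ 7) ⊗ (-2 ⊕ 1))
((8 ⊗ 7) ⊗ (-2 ⊕ 1)) = 13

Expand innermost to outermost. Recall ⊕ takes the minimum of its arguments and ⊗ takes their sum. Working out the expression ((8 ⊗ 7) ⊗ (-2 ⊕ 1)) gives 13.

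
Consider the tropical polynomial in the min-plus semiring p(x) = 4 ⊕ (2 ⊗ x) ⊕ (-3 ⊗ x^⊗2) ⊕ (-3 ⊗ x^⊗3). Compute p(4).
p(4) = 4

A tropical monomial a ⊗ x^⊗i evaluates to a + i · x. Evaluating each term at x = 4:
  Term 0 contributes 4 + 0 · 4 = 4
  Term 1 contributes 2 + 1 · 4 = 6
  Term 2 contributes -3 + 2 · 4 = 5
  Term 3 contributes -3 + 3 · 4 = 9
p(4) = ⊕ of these = min[4, 6, 5, 9] = 4.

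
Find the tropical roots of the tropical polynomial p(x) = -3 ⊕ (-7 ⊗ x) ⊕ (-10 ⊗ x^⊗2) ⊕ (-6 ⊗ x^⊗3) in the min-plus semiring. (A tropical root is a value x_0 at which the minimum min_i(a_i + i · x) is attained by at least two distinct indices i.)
Roots: {-4, 3, 4}

Each tropical root is a break point of the lower envelope of the lines y = a_i + i · x (there are 4 lines, with slopes 0, 1, ..., 3). Only the lines that attain the minimum somewhere contribute to roots; other lines are dominated. Here the surviving (envelope) indices are i = 3, i = 2, i = 1, i = 0.
Intersections between consecutive envelope lines give the roots: for adjacent envelope indices i < j the intersection is x = (a_i − a_j) / (j − i). Reading off the sorted break points: {-4, 3, 4}.
Verification: at each break x_0, at least two indices attain the minimum of min_i(a_i + i · x_0).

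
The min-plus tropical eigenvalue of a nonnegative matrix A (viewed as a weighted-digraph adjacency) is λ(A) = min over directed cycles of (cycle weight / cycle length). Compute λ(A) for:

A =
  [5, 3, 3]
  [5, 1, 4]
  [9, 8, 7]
λ(A) = 1

Enumerate directed cycles and compute their means (weight / length). Sample:
  cycle 0 → 0: weight = 5, length = 1, mean = 5/1 ≈ 5.000
  cycle 1 → 1: weight = 1, length = 1, mean = 1/1 ≈ 1.000
  cycle 2 → 2: weight = 7, length = 1, mean = 7/1 ≈ 7.000
  cycle 0 → 1 → 0: weight = 8, length = 2, mean = 8/2 ≈ 4.000
  cycle 0 → 2 → 0: weight = 12, length = 2, mean = 12/2 ≈ 6.000
  cycle 1 → 0 → 1: weight = 8, length = 2, mean = 8/2 ≈ 4.000
Minimum mean = 1.000, attained e.g. along the cycle 1 → 1 with weight 1 and length 1. So λ(A) = 1/1 = 1.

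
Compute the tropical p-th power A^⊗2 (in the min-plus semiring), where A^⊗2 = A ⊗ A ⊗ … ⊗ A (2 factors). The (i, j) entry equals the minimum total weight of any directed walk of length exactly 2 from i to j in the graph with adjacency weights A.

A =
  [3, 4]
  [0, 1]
A^⊗2 =
  [4, 5]
  [1, 2]

Each entry (A^⊗2)_ij equals the minimum over all length-2 walks i = v_0 → v_1 → … → v_2 = j of Σ_t A[v_t][v_{t+1}]. For example, for (i, j) = (0, 1) we minimise over 2 possible intermediate vertex sequences; the minimum is 5, attained along the walk 0 → 1 → 1.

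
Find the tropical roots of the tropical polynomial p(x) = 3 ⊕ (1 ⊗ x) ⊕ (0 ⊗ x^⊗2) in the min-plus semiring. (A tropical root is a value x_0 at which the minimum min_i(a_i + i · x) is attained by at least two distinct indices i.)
Roots: {1, 2}

Each tropical root is a break point of the lower envelope of the lines y = a_i + i · x (there are 3 lines, with slopes 0, 1, ..., 2). Only the lines that attain the minimum somewhere contribute to roots; other lines are dominated. Here the surviving (envelope) indices are i = 2, i = 1, i = 0.
Intersections between consecutive envelope lines give the roots: for adjacent envelope indices i < j the intersection is x = (a_i − a_j) / (j − i). Reading off the sorted break points: {1, 2}.
Verification: at each break x_0, at least two indices attain the minimum of min_i(a_i + i · x_0).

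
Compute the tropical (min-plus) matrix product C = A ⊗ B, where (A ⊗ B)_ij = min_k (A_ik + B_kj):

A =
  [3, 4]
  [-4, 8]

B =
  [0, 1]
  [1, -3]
A ⊗ B =
  [3, 1]
  [-4, -3]

Apply the min-plus product entry-by-entry:
  C[0][0] = min over k of (A[0][0] + B[0][0] = 3 + 0 = 3, A[0][1] + B[1][0] = 4 + 1 = 5) = 3 (attained at k = 0)
  C[0][1] = min over k of (A[0][0] + B[0][1] = 3 + 1 = 4, A[0][1] + B[1][1] = 4 + -3 = 1) = 1 (attained at k = 1)
  C[1][0] = min over k of (A[1][0] + B[0][0] = -4 + 0 = -4, A[1][1] + B[1][0] = 8 + 1 = 9) = -4 (attained at k = 0)
  C[1][1] = min over k of (A[1][0] + B[0][1] = -4 + 1 = -3, A[1][1] + B[1][1] = 8 + -3 = 5) = -3 (attained at k = 0)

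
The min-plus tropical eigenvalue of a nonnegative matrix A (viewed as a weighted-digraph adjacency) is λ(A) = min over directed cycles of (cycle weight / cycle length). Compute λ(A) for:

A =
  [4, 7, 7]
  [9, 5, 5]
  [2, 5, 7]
λ(A) = 4

Enumerate directed cycles and compute their means (weight / length). Sample:
  cycle 0 → 0: weight = 4, length = 1, mean = 4/1 ≈ 4.000
  cycle 1 → 1: weight = 5, length = 1, mean = 5/1 ≈ 5.000
  cycle 2 → 2: weight = 7, length = 1, mean = 7/1 ≈ 7.000
  cycle 0 → 1 → 0: weight = 16, length = 2, mean = 16/2 ≈ 8.000
  cycle 0 → 2 → 0: weight = 9, length = 2, mean = 9/2 ≈ 4.500
  cycle 1 → 0 → 1: weight = 16, length = 2, mean = 16/2 ≈ 8.000
Minimum mean = 4.000, attained e.g. along the cycle 0 → 0 with weight 4 and length 1. So λ(A) = 4/1 = 4.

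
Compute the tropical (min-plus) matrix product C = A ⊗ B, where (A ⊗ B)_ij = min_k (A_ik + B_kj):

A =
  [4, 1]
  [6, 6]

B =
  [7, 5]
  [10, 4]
A ⊗ B =
  [11, 5]
  [13, 10]

Apply the min-plus product entry-by-entry:
  C[0][0] = min over k of (A[0][0] + B[0][0] = 4 + 7 = 11, A[0][1] + B[1][0] = 1 + 10 = 11) = 11 (attained at k = 0)
  C[0][1] = min over k of (A[0][0] + B[0][1] = 4 + 5 = 9, A[0][1] + B[1][1] = 1 + 4 = 5) = 5 (attained at k = 1)
  C[1][0] = min over k of (A[1][0] + B[0][0] = 6 + 7 = 13, A[1][1] + B[1][0] = 6 + 10 = 16) = 13 (attained at k = 0)
  C[1][1] = min over k of (A[1][0] + B[0][1] = 6 + 5 = 11, A[1][1] + B[1][1] = 6 + 4 = 10) = 10 (attained at k = 1)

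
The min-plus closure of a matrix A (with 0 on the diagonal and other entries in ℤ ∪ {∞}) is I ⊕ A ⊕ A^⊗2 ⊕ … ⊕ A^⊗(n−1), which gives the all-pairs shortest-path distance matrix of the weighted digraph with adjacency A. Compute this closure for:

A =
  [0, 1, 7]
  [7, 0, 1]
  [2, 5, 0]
Closure =
  [0, 1, 2]
  [3, 0, 1]
  [2, 3, 0]

This is the Floyd-Warshall all-pairs shortest-path computation. For each intermediate vertex k = 0, 1, …, 2, update dist[i][j] ← min(dist[i][j], dist[i][k] + dist[k][j]). The final matrix gives, for each (i, j), the minimum total weight of any directed path from i to j (possibly empty when i = j).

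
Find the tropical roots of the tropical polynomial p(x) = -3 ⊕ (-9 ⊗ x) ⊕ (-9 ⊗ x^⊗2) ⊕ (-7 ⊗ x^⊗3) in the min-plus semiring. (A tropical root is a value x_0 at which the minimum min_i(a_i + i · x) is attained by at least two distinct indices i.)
Roots: {-2, 0, 6}

Each tropical root is a break point of the lower envelope of the lines y = a_i + i · x (there are 4 lines, with slopes 0, 1, ..., 3). Only the lines that attain the minimum somewhere contribute to roots; other lines are dominated. Here the surviving (envelope) indices are i = 3, i = 2, i = 1, i = 0.
Intersections between consecutive envelope lines give the roots: for adjacent envelope indices i < j the intersection is x = (a_i − a_j) / (j − i). Reading off the sorted break points: {-2, 0, 6}.
Verification: at each break x_0, at least two indices attain the minimum of min_i(a_i + i · x_0).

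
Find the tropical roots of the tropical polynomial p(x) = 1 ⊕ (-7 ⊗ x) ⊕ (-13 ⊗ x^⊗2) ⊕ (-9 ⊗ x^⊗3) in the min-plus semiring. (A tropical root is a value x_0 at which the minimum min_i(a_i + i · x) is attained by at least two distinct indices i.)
Roots: {-4, 6, 8}

Each tropical root is a break point of the lower envelope of the lines y = a_i + i · x (there are 4 lines, with slopes 0, 1, ..., 3). Only the lines that attain the minimum somewhere contribute to roots; other lines are dominated. Here the surviving (envelope) indices are i = 3, i = 2, i = 1, i = 0.
Intersections between consecutive envelope lines give the roots: for adjacent envelope indices i < j the intersection is x = (a_i − a_j) / (j − i). Reading off the sorted break points: {-4, 6, 8}.
Verification: at each break x_0, at least two indices attain the minimum of min_i(a_i + i · x_0).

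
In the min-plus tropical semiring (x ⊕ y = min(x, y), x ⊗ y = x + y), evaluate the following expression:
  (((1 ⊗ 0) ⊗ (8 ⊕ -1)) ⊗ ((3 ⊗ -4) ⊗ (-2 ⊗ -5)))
(((1 ⊗ 0) ⊗ (8 ⊕ -1)) ⊗ ((3 ⊗ -4) ⊗ (-2 ⊗ -5))) = -8

Expand innermost to outermost. Recall ⊕ takes the minimum of its arguments and ⊗ takes their sum. Working out the expression (((1 ⊗ 0) ⊗ (8 ⊕ -1)) ⊗ ((3 ⊗ -4) ⊗ (-2 ⊗ -5))) gives -8.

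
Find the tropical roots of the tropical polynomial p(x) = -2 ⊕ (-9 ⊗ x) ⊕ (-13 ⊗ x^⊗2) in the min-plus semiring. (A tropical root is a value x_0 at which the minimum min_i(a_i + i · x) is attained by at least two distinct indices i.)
Roots: {4, 7}

Each tropical root is a break point of the lower envelope of the lines y = a_i + i · x (there are 3 lines, with slopes 0, 1, ..., 2). Only the lines that attain the minimum somewhere contribute to roots; other lines are dominated. Here the surviving (envelope) indices are i = 2, i = 1, i = 0.
Intersections between consecutive envelope lines give the roots: for adjacent envelope indices i < j the intersection is x = (a_i − a_j) / (j − i). Reading off the sorted break points: {4, 7}.
Verification: at each break x_0, at least two indices attain the minimum of min_i(a_i + i · x_0).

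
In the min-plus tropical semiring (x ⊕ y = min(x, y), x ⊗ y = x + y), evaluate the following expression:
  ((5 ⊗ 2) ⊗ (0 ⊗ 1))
((5 ⊗ 2) ⊗ (0 ⊗ 1)) = 8

Expand innermost to outermost. Recall ⊕ takes the minimum of its arguments and ⊗ takes their sum. Working out the expression ((5 ⊗ 2) ⊗ (0 ⊗ 1)) gives 8.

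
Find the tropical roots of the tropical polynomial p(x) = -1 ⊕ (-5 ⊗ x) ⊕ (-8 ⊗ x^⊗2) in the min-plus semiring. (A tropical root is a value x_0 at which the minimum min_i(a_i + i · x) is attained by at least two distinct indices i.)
Roots: {3, 4}

Each tropical root is a break point of the lower envelope of the lines y = a_i + i · x (there are 3 lines, with slopes 0, 1, ..., 2). Only the lines that attain the minimum somewhere contribute to roots; other lines are dominated. Here the surviving (envelope) indices are i = 2, i = 1, i = 0.
Intersections between consecutive envelope lines give the roots: for adjacent envelope indices i < j the intersection is x = (a_i − a_j) / (j − i). Reading off the sorted break points: {3, 4}.
Verification: at each break x_0, at least two indices attain the minimum of min_i(a_i + i · x_0).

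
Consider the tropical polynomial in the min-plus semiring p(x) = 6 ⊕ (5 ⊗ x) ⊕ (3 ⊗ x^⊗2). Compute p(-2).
p(-2) = -1

A tropical monomial a ⊗ x^⊗i evaluates to a + i · x. Evaluating each term at x = -2:
  Term 0 contributes 6 + 0 · -2 = 6
  Term 1 contributes 5 + 1 · -2 = 3
  Term 2 contributes 3 + 2 · -2 = -1
p(-2) = ⊕ of these = min[6, 3, -1] = -1.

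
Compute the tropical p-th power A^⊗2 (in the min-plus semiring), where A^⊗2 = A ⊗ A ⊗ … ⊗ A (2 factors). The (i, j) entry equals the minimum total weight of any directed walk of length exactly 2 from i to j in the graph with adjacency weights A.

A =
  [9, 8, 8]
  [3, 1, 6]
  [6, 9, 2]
A^⊗2 =
  [11, 9, 10]
  [4, 2, 7]
  [8, 10, 4]

Each entry (A^⊗2)_ij equals the minimum over all length-2 walks i = v_0 → v_1 → … → v_2 = j of Σ_t A[v_t][v_{t+1}]. For example, for (i, j) = (0, 2) we minimise over 3 possible intermediate vertex sequences; the minimum is 10, attained along the walk 0 → 2 → 2.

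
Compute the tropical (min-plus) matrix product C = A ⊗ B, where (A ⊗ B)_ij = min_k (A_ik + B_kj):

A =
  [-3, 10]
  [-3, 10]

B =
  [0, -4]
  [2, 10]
A ⊗ B =
  [-3, -7]
  [-3, -7]

Apply the min-plus product entry-by-entry:
  C[0][0] = min over k of (A[0][0] + B[0][0] = -3 + 0 = -3, A[0][1] + B[1][0] = 10 + 2 = 12) = -3 (attained at k = 0)
  C[0][1] = min over k of (A[0][0] + B[0][1] = -3 + -4 = -7, A[0][1] + B[1][1] = 10 + 10 = 20) = -7 (attained at k = 0)
  C[1][0] = min over k of (A[1][0] + B[0][0] = -3 + 0 = -3, A[1][1] + B[1][0] = 10 + 2 = 12) = -3 (attained at k = 0)
  C[1][1] = min over k of (A[1][0] + B[0][1] = -3 + -4 = -7, A[1][1] + B[1][1] = 10 + 10 = 20) = -7 (attained at k = 0)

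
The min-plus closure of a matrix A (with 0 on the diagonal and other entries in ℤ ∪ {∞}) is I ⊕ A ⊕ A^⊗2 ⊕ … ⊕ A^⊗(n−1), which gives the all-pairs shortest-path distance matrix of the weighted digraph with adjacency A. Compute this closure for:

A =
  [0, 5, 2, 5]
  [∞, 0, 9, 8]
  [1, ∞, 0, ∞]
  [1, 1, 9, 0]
Closure =
  [0, 5, 2, 5]
  [9, 0, 9, 8]
  [1, 6, 0, 6]
  [1, 1, 3, 0]

This is the Floyd-Warshall all-pairs shortest-path computation. For each intermediate vertex k = 0, 1, …, 3, update dist[i][j] ← min(dist[i][j], dist[i][k] + dist[k][j]). The final matrix gives, for each (i, j), the minimum total weight of any directed path from i to j (possibly empty when i = j).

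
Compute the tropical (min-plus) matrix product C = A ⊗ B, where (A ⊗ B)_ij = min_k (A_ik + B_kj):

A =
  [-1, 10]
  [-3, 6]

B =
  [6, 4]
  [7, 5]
A ⊗ B =
  [5, 3]
  [3, 1]

Apply the min-plus product entry-by-entry:
  C[0][0] = min over k of (A[0][0] + B[0][0] = -1 + 6 = 5, A[0][1] + B[1][0] = 10 + 7 = 17) = 5 (attained at k = 0)
  C[0][1] = min over k of (A[0][0] + B[0][1] = -1 + 4 = 3, A[0][1] + B[1][1] = 10 + 5 = 15) = 3 (attained at k = 0)
  C[1][0] = min over k of (A[1][0] + B[0][0] = -3 + 6 = 3, A[1][1] + B[1][0] = 6 + 7 = 13) = 3 (attained at k = 0)
  C[1][1] = min over k of (A[1][0] + B[0][1] = -3 + 4 = 1, A[1][1] + B[1][1] = 6 + 5 = 11) = 1 (attained at k = 0)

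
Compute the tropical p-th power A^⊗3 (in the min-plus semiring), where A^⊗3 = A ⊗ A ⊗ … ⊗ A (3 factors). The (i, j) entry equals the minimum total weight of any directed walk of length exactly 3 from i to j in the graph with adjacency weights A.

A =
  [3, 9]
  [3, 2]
A^⊗3 =
  [9, 13]
  [7, 6]

Each entry (A^⊗3)_ij equals the minimum over all length-3 walks i = v_0 → v_1 → … → v_3 = j of Σ_t A[v_t][v_{t+1}]. For example, for (i, j) = (0, 1) we minimise over 4 possible intermediate vertex sequences; the minimum is 13, attained along the walk 0 → 1 → 1 → 1.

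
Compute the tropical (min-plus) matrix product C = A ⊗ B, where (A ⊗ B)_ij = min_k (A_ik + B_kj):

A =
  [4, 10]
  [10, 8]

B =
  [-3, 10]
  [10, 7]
A ⊗ B =
  [1, 14]
  [7, 15]

Apply the min-plus product entry-by-entry:
  C[0][0] = min over k of (A[0][0] + B[0][0] = 4 + -3 = 1, A[0][1] + B[1][0] = 10 + 10 = 20) = 1 (attained at k = 0)
  C[0][1] = min over k of (A[0][0] + B[0][1] = 4 + 10 = 14, A[0][1] + B[1][1] = 10 + 7 = 17) = 14 (attained at k = 0)
  C[1][0] = min over k of (A[1][0] + B[0][0] = 10 + -3 = 7, A[1][1] + B[1][0] = 8 + 10 = 18) = 7 (attained at k = 0)
  C[1][1] = min over k of (A[1][0] + B[0][1] = 10 + 10 = 20, A[1][1] + B[1][1] = 8 + 7 = 15) = 15 (attained at k = 1)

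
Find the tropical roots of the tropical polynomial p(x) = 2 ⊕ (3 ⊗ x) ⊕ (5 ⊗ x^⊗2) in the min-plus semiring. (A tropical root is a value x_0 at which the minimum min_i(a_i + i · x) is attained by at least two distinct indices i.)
Roots: {-2, -1}

Each tropical root is a break point of the lower envelope of the lines y = a_i + i · x (there are 3 lines, with slopes 0, 1, ..., 2). Only the lines that attain the minimum somewhere contribute to roots; other lines are dominated. Here the surviving (envelope) indices are i = 2, i = 1, i = 0.
Intersections between consecutive envelope lines give the roots: for adjacent envelope indices i < j the intersection is x = (a_i − a_j) / (j − i). Reading off the sorted break points: {-2, -1}.
Verification: at each break x_0, at least two indices attain the minimum of min_i(a_i + i · x_0).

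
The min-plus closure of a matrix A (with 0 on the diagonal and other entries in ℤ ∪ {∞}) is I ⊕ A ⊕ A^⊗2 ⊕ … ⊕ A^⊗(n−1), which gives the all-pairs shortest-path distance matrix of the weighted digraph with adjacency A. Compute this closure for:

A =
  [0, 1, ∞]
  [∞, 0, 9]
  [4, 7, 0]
Closure =
  [0, 1, 10]
  [13, 0, 9]
  [4, 5, 0]

This is the Floyd-Warshall all-pairs shortest-path computation. For each intermediate vertex k = 0, 1, …, 2, update dist[i][j] ← min(dist[i][j], dist[i][k] + dist[k][j]). The final matrix gives, for each (i, j), the minimum total weight of any directed path from i to j (possibly empty when i = j).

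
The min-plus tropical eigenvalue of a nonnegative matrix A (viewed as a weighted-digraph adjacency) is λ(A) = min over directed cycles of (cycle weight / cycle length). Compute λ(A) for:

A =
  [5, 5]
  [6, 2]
λ(A) = 2

Enumerate directed cycles and compute their means (weight / length). Sample:
  cycle 0 → 0: weight = 5, length = 1, mean = 5/1 ≈ 5.000
  cycle 1 → 1: weight = 2, length = 1, mean = 2/1 ≈ 2.000
  cycle 0 → 1 → 0: weight = 11, length = 2, mean = 11/2 ≈ 5.500
  cycle 1 → 0 → 1: weight = 11, length = 2, mean = 11/2 ≈ 5.500
Minimum mean = 2.000, attained e.g. along the cycle 1 → 1 with weight 2 and length 1. So λ(A) = 2/1 = 2.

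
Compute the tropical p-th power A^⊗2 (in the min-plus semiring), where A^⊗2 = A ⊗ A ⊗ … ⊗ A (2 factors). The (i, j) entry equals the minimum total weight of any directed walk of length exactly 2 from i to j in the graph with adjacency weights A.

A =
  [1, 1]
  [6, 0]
A^⊗2 =
  [2, 1]
  [6, 0]

Each entry (A^⊗2)_ij equals the minimum over all length-2 walks i = v_0 → v_1 → … → v_2 = j of Σ_t A[v_t][v_{t+1}]. For example, for (i, j) = (0, 1) we minimise over 2 possible intermediate vertex sequences; the minimum is 1, attained along the walk 0 → 1 → 1.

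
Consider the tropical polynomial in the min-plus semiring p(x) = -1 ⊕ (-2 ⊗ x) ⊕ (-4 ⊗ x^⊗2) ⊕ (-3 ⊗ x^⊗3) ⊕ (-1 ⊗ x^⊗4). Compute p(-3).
p(-3) = -13

A tropical monomial a ⊗ x^⊗i evaluates to a + i · x. Evaluating each term at x = -3:
  Term 0 contributes -1 + 0 · -3 = -1
  Term 1 contributes -2 + 1 · -3 = -5
  Term 2 contributes -4 + 2 · -3 = -10
  Term 3 contributes -3 + 3 · -3 = -12
  Term 4 contributes -1 + 4 · -3 = -13
p(-3) = ⊕ of these = min[-1, -5, -10, -12, -13] = -13.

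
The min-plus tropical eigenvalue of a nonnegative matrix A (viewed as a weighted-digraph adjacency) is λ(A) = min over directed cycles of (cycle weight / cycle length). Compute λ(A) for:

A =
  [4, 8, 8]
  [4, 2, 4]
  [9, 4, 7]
λ(A) = 2

Enumerate directed cycles and compute their means (weight / length). Sample:
  cycle 0 → 0: weight = 4, length = 1, mean = 4/1 ≈ 4.000
  cycle 1 → 1: weight = 2, length = 1, mean = 2/1 ≈ 2.000
  cycle 2 → 2: weight = 7, length = 1, mean = 7/1 ≈ 7.000
  cycle 0 → 1 → 0: weight = 12, length = 2, mean = 12/2 ≈ 6.000
  cycle 0 → 2 → 0: weight = 17, length = 2, mean = 17/2 ≈ 8.500
  cycle 1 → 0 → 1: weight = 12, length = 2, mean = 12/2 ≈ 6.000
Minimum mean = 2.000, attained e.g. along the cycle 1 → 1 with weight 2 and length 1. So λ(A) = 2/1 = 2.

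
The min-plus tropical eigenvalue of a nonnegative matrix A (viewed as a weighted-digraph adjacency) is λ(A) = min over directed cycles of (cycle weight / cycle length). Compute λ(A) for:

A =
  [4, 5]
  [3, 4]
λ(A) = 4

Enumerate directed cycles and compute their means (weight / length). Sample:
  cycle 0 → 0: weight = 4, length = 1, mean = 4/1 ≈ 4.000
  cycle 1 → 1: weight = 4, length = 1, mean = 4/1 ≈ 4.000
  cycle 0 → 1 → 0: weight = 8, length = 2, mean = 8/2 ≈ 4.000
  cycle 1 → 0 → 1: weight = 8, length = 2, mean = 8/2 ≈ 4.000
Minimum mean = 4.000, attained e.g. along the cycle 0 → 0 with weight 4 and length 1. So λ(A) = 4/1 = 4.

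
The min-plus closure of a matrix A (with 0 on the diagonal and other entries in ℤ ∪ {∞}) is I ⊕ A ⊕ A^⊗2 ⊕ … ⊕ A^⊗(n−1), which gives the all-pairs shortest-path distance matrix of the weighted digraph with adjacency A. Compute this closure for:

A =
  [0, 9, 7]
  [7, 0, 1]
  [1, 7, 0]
Closure =
  [0, 9, 7]
  [2, 0, 1]
  [1, 7, 0]

This is the Floyd-Warshall all-pairs shortest-path computation. For each intermediate vertex k = 0, 1, …, 2, update dist[i][j] ← min(dist[i][j], dist[i][k] + dist[k][j]). The final matrix gives, for each (i, j), the minimum total weight of any directed path from i to j (possibly empty when i = j).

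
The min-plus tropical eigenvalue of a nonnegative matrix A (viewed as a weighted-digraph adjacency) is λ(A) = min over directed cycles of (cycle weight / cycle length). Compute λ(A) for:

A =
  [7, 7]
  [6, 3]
λ(A) = 3

Enumerate directed cycles and compute their means (weight / length). Sample:
  cycle 0 → 0: weight = 7, length = 1, mean = 7/1 ≈ 7.000
  cycle 1 → 1: weight = 3, length = 1, mean = 3/1 ≈ 3.000
  cycle 0 → 1 → 0: weight = 13, length = 2, mean = 13/2 ≈ 6.500
  cycle 1 → 0 → 1: weight = 13, length = 2, mean = 13/2 ≈ 6.500
Minimum mean = 3.000, attained e.g. along the cycle 1 → 1 with weight 3 and length 1. So λ(A) = 3/1 = 3.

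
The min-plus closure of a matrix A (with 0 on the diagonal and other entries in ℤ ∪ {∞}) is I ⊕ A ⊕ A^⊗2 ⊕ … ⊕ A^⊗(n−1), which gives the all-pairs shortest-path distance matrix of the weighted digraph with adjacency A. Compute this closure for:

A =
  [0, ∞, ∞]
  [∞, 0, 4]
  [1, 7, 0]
Closure =
  [0, ∞, ∞]
  [5, 0, 4]
  [1, 7, 0]

This is the Floyd-Warshall all-pairs shortest-path computation. For each intermediate vertex k = 0, 1, …, 2, update dist[i][j] ← min(dist[i][j], dist[i][k] + dist[k][j]). The final matrix gives, for each (i, j), the minimum total weight of any directed path from i to j (possibly empty when i = j).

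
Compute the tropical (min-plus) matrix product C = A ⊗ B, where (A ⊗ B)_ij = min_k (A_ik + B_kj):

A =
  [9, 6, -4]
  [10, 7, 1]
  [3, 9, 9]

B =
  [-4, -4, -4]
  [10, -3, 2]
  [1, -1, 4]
A ⊗ B =
  [-3, -5, 0]
  [2, 0, 5]
  [-1, -1, -1]

Apply the min-plus product entry-by-entry:
  C[0][0] = min over k of (A[0][0] + B[0][0] = 9 + -4 = 5, A[0][1] + B[1][0] = 6 + 10 = 16, A[0][2] + B[2][0] = -4 + 1 = -3) = -3 (attained at k = 2)
  C[0][1] = min over k of (A[0][0] + B[0][1] = 9 + -4 = 5, A[0][1] + B[1][1] = 6 + -3 = 3, A[0][2] + B[2][1] = -4 + -1 = -5) = -5 (attained at k = 2)
  C[0][2] = min over k of (A[0][0] + B[0][2] = 9 + -4 = 5, A[0][1] + B[1][2] = 6 + 2 = 8, A[0][2] + B[2][2] = -4 + 4 = 0) = 0 (attained at k = 2)
  C[1][0] = min over k of (A[1][0] + B[0][0] = 10 + -4 = 6, A[1][1] + B[1][0] = 7 + 10 = 17, A[1][2] + B[2][0] = 1 + 1 = 2) = 2 (attained at k = 2)
  C[1][1] = min over k of (A[1][0] + B[0][1] = 10 + -4 = 6, A[1][1] + B[1][1] = 7 + -3 = 4, A[1][2] + B[2][1] = 1 + -1 = 0) = 0 (attained at k = 2)
  C[1][2] = min over k of (A[1][0] + B[0][2] = 10 + -4 = 6, A[1][1] + B[1][2] = 7 + 2 = 9, A[1][2] + B[2][2] = 1 + 4 = 5) = 5 (attained at k = 2)
  C[2][0] = min over k of (A[2][0] + B[0][0] = 3 + -4 = -1, A[2][1] + B[1][0] = 9 + 10 = 19, A[2][2] + B[2][0] = 9 + 1 = 10) = -1 (attained at k = 0)
  C[2][1] = min over k of (A[2][0] + B[0][1] = 3 + -4 = -1, A[2][1] + B[1][1] = 9 + -3 = 6, A[2][2] + B[2][1] = 9 + -1 = 8) = -1 (attained at k = 0)
  C[2][2] = min over k of (A[2][0] + B[0][2] = 3 + -4 = -1, A[2][1] + B[1][2] = 9 + 2 = 11, A[2][2] + B[2][2] = 9 + 4 = 13) = -1 (attained at k = 0)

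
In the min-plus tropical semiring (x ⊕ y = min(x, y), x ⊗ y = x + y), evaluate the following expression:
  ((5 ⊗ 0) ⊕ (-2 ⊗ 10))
((5 ⊗ 0) ⊕ (-2 ⊗ 10)) = 5

Expand innermost to outermost. Recall ⊕ takes the minimum of its arguments and ⊗ takes their sum. Working out the expression ((5 ⊗ 0) ⊕ (-2 ⊗ 10)) gives 5.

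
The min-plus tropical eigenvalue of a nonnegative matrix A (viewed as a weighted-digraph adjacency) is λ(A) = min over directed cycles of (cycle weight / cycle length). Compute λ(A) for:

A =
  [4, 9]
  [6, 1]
λ(A) = 1

Enumerate directed cycles and compute their means (weight / length). Sample:
  cycle 0 → 0: weight = 4, length = 1, mean = 4/1 ≈ 4.000
  cycle 1 → 1: weight = 1, length = 1, mean = 1/1 ≈ 1.000
  cycle 0 → 1 → 0: weight = 15, length = 2, mean = 15/2 ≈ 7.500
  cycle 1 → 0 → 1: weight = 15, length = 2, mean = 15/2 ≈ 7.500
Minimum mean = 1.000, attained e.g. along the cycle 1 → 1 with weight 1 and length 1. So λ(A) = 1/1 = 1.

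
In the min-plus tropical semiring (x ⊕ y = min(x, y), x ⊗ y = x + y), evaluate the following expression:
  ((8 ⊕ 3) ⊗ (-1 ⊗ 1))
((8 ⊕ 3) ⊗ (-1 ⊗ 1)) = 3

Expand innermost to outermost. Recall ⊕ takes the minimum of its arguments and ⊗ takes their sum. Working out the expression ((8 ⊕ 3) ⊗ (-1 ⊗ 1)) gives 3.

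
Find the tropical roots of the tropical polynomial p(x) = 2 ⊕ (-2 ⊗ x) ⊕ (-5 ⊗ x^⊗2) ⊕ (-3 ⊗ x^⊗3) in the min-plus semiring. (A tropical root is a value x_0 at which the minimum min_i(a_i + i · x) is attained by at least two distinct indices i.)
Roots: {-2, 3, 4}

Each tropical root is a break point of the lower envelope of the lines y = a_i + i · x (there are 4 lines, with slopes 0, 1, ..., 3). Only the lines that attain the minimum somewhere contribute to roots; other lines are dominated. Here the surviving (envelope) indices are i = 3, i = 2, i = 1, i = 0.
Intersections between consecutive envelope lines give the roots: for adjacent envelope indices i < j the intersection is x = (a_i − a_j) / (j − i). Reading off the sorted break points: {-2, 3, 4}.
Verification: at each break x_0, at least two indices attain the minimum of min_i(a_i + i · x_0).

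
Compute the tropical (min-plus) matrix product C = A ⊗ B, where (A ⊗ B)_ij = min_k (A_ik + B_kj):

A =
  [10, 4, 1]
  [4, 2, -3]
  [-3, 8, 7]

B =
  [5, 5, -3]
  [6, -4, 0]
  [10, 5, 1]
A ⊗ B =
  [10, 0, 2]
  [7, -2, -2]
  [2, 2, -6]

Apply the min-plus product entry-by-entry:
  C[0][0] = min over k of (A[0][0] + B[0][0] = 10 + 5 = 15, A[0][1] + B[1][0] = 4 + 6 = 10, A[0][2] + B[2][0] = 1 + 10 = 11) = 10 (attained at k = 1)
  C[0][1] = min over k of (A[0][0] + B[0][1] = 10 + 5 = 15, A[0][1] + B[1][1] = 4 + -4 = 0, A[0][2] + B[2][1] = 1 + 5 = 6) = 0 (attained at k = 1)
  C[0][2] = min over k of (A[0][0] + B[0][2] = 10 + -3 = 7, A[0][1] + B[1][2] = 4 + 0 = 4, A[0][2] + B[2][2] = 1 + 1 = 2) = 2 (attained at k = 2)
  C[1][0] = min over k of (A[1][0] + B[0][0] = 4 + 5 = 9, A[1][1] + B[1][0] = 2 + 6 = 8, A[1][2] + B[2][0] = -3 + 10 = 7) = 7 (attained at k = 2)
  C[1][1] = min over k of (A[1][0] + B[0][1] = 4 + 5 = 9, A[1][1] + B[1][1] = 2 + -4 = -2, A[1][2] + B[2][1] = -3 + 5 = 2) = -2 (attained at k = 1)
  C[1][2] = min over k of (A[1][0] + B[0][2] = 4 + -3 = 1, A[1][1] + B[1][2] = 2 + 0 = 2, A[1][2] + B[2][2] = -3 + 1 = -2) = -2 (attained at k = 2)
  C[2][0] = min over k of (A[2][0] + B[0][0] = -3 + 5 = 2, A[2][1] + B[1][0] = 8 + 6 = 14, A[2][2] + B[2][0] = 7 + 10 = 17) = 2 (attained at k = 0)
  C[2][1] = min over k of (A[2][0] + B[0][1] = -3 + 5 = 2, A[2][1] + B[1][1] = 8 + -4 = 4, A[2][2] + B[2][1] = 7 + 5 = 12) = 2 (attained at k = 0)
  C[2][2] = min over k of (A[2][0] + B[0][2] = -3 + -3 = -6, A[2][1] + B[1][2] = 8 + 0 = 8, A[2][2] + B[2][2] = 7 + 1 = 8) = -6 (attained at k = 0)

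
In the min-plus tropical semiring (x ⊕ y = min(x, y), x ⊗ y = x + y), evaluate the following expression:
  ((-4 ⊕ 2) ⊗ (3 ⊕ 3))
((-4 ⊕ 2) ⊗ (3 ⊕ 3)) = -1

Expand innermost to outermost. Recall ⊕ takes the minimum of its arguments and ⊗ takes their sum. Working out the expression ((-4 ⊕ 2) ⊗ (3 ⊕ 3)) gives -1.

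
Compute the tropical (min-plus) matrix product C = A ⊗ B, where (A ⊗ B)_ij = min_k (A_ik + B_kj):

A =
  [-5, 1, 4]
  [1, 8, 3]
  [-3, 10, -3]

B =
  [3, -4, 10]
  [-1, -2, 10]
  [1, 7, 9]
A ⊗ B =
  [-2, -9, 5]
  [4, -3, 11]
  [-2, -7, 6]

Apply the min-plus product entry-by-entry:
  C[0][0] = min over k of (A[0][0] + B[0][0] = -5 + 3 = -2, A[0][1] + B[1][0] = 1 + -1 = 0, A[0][2] + B[2][0] = 4 + 1 = 5) = -2 (attained at k = 0)
  C[0][1] = min over k of (A[0][0] + B[0][1] = -5 + -4 = -9, A[0][1] + B[1][1] = 1 + -2 = -1, A[0][2] + B[2][1] = 4 + 7 = 11) = -9 (attained at k = 0)
  C[0][2] = min over k of (A[0][0] + B[0][2] = -5 + 10 = 5, A[0][1] + B[1][2] = 1 + 10 = 11, A[0][2] + B[2][2] = 4 + 9 = 13) = 5 (attained at k = 0)
  C[1][0] = min over k of (A[1][0] + B[0][0] = 1 + 3 = 4, A[1][1] + B[1][0] = 8 + -1 = 7, A[1][2] + B[2][0] = 3 + 1 = 4) = 4 (attained at k = 0)
  C[1][1] = min over k of (A[1][0] + B[0][1] = 1 + -4 = -3, A[1][1] + B[1][1] = 8 + -2 = 6, A[1][2] + B[2][1] = 3 + 7 = 10) = -3 (attained at k = 0)
  C[1][2] = min over k of (A[1][0] + B[0][2] = 1 + 10 = 11, A[1][1] + B[1][2] = 8 + 10 = 18, A[1][2] + B[2][2] = 3 + 9 = 12) = 11 (attained at k = 0)
  C[2][0] = min over k of (A[2][0] + B[0][0] = -3 + 3 = 0, A[2][1] + B[1][0] = 10 + -1 = 9, A[2][2] + B[2][0] = -3 + 1 = -2) = -2 (attained at k = 2)
  C[2][1] = min over k of (A[2][0] + B[0][1] = -3 + -4 = -7, A[2][1] + B[1][1] = 10 + -2 = 8, A[2][2] + B[2][1] = -3 + 7 = 4) = -7 (attained at k = 0)
  C[2][2] = min over k of (A[2][0] + B[0][2] = -3 + 10 = 7, A[2][1] + B[1][2] = 10 + 10 = 20, A[2][2] + B[2][2] = -3 + 9 = 6) = 6 (attained at k = 2)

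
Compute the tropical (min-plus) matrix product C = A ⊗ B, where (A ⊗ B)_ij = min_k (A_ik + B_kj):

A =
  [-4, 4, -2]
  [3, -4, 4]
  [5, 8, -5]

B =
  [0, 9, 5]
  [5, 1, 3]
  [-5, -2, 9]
A ⊗ B =
  [-7, -4, 1]
  [-1, -3, -1]
  [-10, -7, 4]

Apply the min-plus product entry-by-entry:
  C[0][0] = min over k of (A[0][0] + B[0][0] = -4 + 0 = -4, A[0][1] + B[1][0] = 4 + 5 = 9, A[0][2] + B[2][0] = -2 + -5 = -7) = -7 (attained at k = 2)
  C[0][1] = min over k of (A[0][0] + B[0][1] = -4 + 9 = 5, A[0][1] + B[1][1] = 4 + 1 = 5, A[0][2] + B[2][1] = -2 + -2 = -4) = -4 (attained at k = 2)
  C[0][2] = min over k of (A[0][0] + B[0][2] = -4 + 5 = 1, A[0][1] + B[1][2] = 4 + 3 = 7, A[0][2] + B[2][2] = -2 + 9 = 7) = 1 (attained at k = 0)
  C[1][0] = min over k of (A[1][0] + B[0][0] = 3 + 0 = 3, A[1][1] + B[1][0] = -4 + 5 = 1, A[1][2] + B[2][0] = 4 + -5 = -1) = -1 (attained at k = 2)
  C[1][1] = min over k of (A[1][0] + B[0][1] = 3 + 9 = 12, A[1][1] + B[1][1] = -4 + 1 = -3, A[1][2] + B[2][1] = 4 + -2 = 2) = -3 (attained at k = 1)
  C[1][2] = min over k of (A[1][0] + B[0][2] = 3 + 5 = 8, A[1][1] + B[1][2] = -4 + 3 = -1, A[1][2] + B[2][2] = 4 + 9 = 13) = -1 (attained at k = 1)
  C[2][0] = min over k of (A[2][0] + B[0][0] = 5 + 0 = 5, A[2][1] + B[1][0] = 8 + 5 = 13, A[2][2] + B[2][0] = -5 + -5 = -10) = -10 (attained at k = 2)
  C[2][1] = min over k of (A[2][0] + B[0][1] = 5 + 9 = 14, A[2][1] + B[1][1] = 8 + 1 = 9, A[2][2] + B[2][1] = -5 + -2 = -7) = -7 (attained at k = 2)
  C[2][2] = min over k of (A[2][0] + B[0][2] = 5 + 5 = 10, A[2][1] + B[1][2] = 8 + 3 = 11, A[2][2] + B[2][2] = -5 + 9 = 4) = 4 (attained at k = 2)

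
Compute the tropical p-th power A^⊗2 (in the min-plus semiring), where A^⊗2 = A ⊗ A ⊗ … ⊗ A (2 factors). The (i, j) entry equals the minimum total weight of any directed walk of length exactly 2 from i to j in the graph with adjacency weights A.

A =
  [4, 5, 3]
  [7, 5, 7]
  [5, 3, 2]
A^⊗2 =
  [8, 6, 5]
  [11, 10, 9]
  [7, 5, 4]

Each entry (A^⊗2)_ij equals the minimum over all length-2 walks i = v_0 → v_1 → … → v_2 = j of Σ_t A[v_t][v_{t+1}]. For example, for (i, j) = (0, 2) we minimise over 3 possible intermediate vertex sequences; the minimum is 5, attained along the walk 0 → 2 → 2.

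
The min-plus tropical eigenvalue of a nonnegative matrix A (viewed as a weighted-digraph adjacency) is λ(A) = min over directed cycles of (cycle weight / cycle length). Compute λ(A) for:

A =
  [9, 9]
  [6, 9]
λ(A) = 15/2

Enumerate directed cycles and compute their means (weight / length). Sample:
  cycle 0 → 0: weight = 9, length = 1, mean = 9/1 ≈ 9.000
  cycle 1 → 1: weight = 9, length = 1, mean = 9/1 ≈ 9.000
  cycle 0 → 1 → 0: weight = 15, length = 2, mean = 15/2 ≈ 7.500
  cycle 1 → 0 → 1: weight = 15, length = 2, mean = 15/2 ≈ 7.500
Minimum mean = 7.500, attained e.g. along the cycle 0 → 1 → 0 with weight 15 and length 2. So λ(A) = 15/2 = 15/2.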